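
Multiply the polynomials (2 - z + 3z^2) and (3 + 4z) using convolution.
Ascending coefficients: a = [2, -1, 3], b = [3, 4]. c[0] = 2×3 = 6; c[1] = 2×4 + -1×3 = 5; c[2] = -1×4 + 3×3 = 5; c[3] = 3×4 = 12. Result coefficients: [6, 5, 5, 12] → 6 + 5z + 5z^2 + 12z^3

6 + 5z + 5z^2 + 12z^3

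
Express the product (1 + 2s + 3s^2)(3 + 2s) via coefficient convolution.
Ascending coefficients: a = [1, 2, 3], b = [3, 2]. c[0] = 1×3 = 3; c[1] = 1×2 + 2×3 = 8; c[2] = 2×2 + 3×3 = 13; c[3] = 3×2 = 6. Result coefficients: [3, 8, 13, 6] → 3 + 8s + 13s^2 + 6s^3

3 + 8s + 13s^2 + 6s^3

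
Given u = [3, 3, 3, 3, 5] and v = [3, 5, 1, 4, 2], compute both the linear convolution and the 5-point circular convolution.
Linear: y_lin[0] = 3×3 = 9; y_lin[1] = 3×5 + 3×3 = 24; y_lin[2] = 3×1 + 3×5 + 3×3 = 27; y_lin[3] = 3×4 + 3×1 + 3×5 + 3×3 = 39; y_lin[4] = 3×2 + 3×4 + 3×1 + 3×5 + 5×3 = 51; y_lin[5] = 3×2 + 3×4 + 3×1 + 5×5 = 46; y_lin[6] = 3×2 + 3×4 + 5×1 = 23; y_lin[7] = 3×2 + 5×4 = 26; y_lin[8] = 5×2 = 10 → [9, 24, 27, 39, 51, 46, 23, 26, 10]. Circular (length 5): y[0] = 3×3 + 3×2 + 3×4 + 3×1 + 5×5 = 55; y[1] = 3×5 + 3×3 + 3×2 + 3×4 + 5×1 = 47; y[2] = 3×1 + 3×5 + 3×3 + 3×2 + 5×4 = 53; y[3] = 3×4 + 3×1 + 3×5 + 3×3 + 5×2 = 49; y[4] = 3×2 + 3×4 + 3×1 + 3×5 + 5×3 = 51 → [55, 47, 53, 49, 51]

Linear: [9, 24, 27, 39, 51, 46, 23, 26, 10], Circular: [55, 47, 53, 49, 51]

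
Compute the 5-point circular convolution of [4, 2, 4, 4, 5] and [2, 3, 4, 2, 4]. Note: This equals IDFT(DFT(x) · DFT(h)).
Either evaluate y[k] = Σ_j x[j]·h[(k-j) mod 5] directly, or use IDFT(DFT(x) · DFT(h)). y[0] = 4×2 + 2×4 + 4×2 + 4×4 + 5×3 = 55; y[1] = 4×3 + 2×2 + 4×4 + 4×2 + 5×4 = 60; y[2] = 4×4 + 2×3 + 4×2 + 4×4 + 5×2 = 56; y[3] = 4×2 + 2×4 + 4×3 + 4×2 + 5×4 = 56; y[4] = 4×4 + 2×2 + 4×4 + 4×3 + 5×2 = 58. Result: [55, 60, 56, 56, 58]

[55, 60, 56, 56, 58]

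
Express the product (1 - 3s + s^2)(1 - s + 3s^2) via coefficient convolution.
Ascending coefficients: a = [1, -3, 1], b = [1, -1, 3]. c[0] = 1×1 = 1; c[1] = 1×-1 + -3×1 = -4; c[2] = 1×3 + -3×-1 + 1×1 = 7; c[3] = -3×3 + 1×-1 = -10; c[4] = 1×3 = 3. Result coefficients: [1, -4, 7, -10, 3] → 1 - 4s + 7s^2 - 10s^3 + 3s^4

1 - 4s + 7s^2 - 10s^3 + 3s^4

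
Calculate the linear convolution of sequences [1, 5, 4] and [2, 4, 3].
y[0] = 1×2 = 2; y[1] = 1×4 + 5×2 = 14; y[2] = 1×3 + 5×4 + 4×2 = 31; y[3] = 5×3 + 4×4 = 31; y[4] = 4×3 = 12

[2, 14, 31, 31, 12]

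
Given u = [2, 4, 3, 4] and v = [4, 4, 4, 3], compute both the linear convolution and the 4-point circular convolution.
Linear: y_lin[0] = 2×4 = 8; y_lin[1] = 2×4 + 4×4 = 24; y_lin[2] = 2×4 + 4×4 + 3×4 = 36; y_lin[3] = 2×3 + 4×4 + 3×4 + 4×4 = 50; y_lin[4] = 4×3 + 3×4 + 4×4 = 40; y_lin[5] = 3×3 + 4×4 = 25; y_lin[6] = 4×3 = 12 → [8, 24, 36, 50, 40, 25, 12]. Circular (length 4): y[0] = 2×4 + 4×3 + 3×4 + 4×4 = 48; y[1] = 2×4 + 4×4 + 3×3 + 4×4 = 49; y[2] = 2×4 + 4×4 + 3×4 + 4×3 = 48; y[3] = 2×3 + 4×4 + 3×4 + 4×4 = 50 → [48, 49, 48, 50]

Linear: [8, 24, 36, 50, 40, 25, 12], Circular: [48, 49, 48, 50]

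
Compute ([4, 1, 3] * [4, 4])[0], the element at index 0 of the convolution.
Use y[k] = Σ_i a[i]·b[k-i] at k=0. y[0] = 4×4 = 16

16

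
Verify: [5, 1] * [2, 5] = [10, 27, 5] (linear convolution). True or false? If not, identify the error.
Recompute linear convolution of [5, 1] and [2, 5]: y[0] = 5×2 = 10; y[1] = 5×5 + 1×2 = 27; y[2] = 1×5 = 5 → [10, 27, 5]. Given [10, 27, 5] matches, so answer: Yes

Yes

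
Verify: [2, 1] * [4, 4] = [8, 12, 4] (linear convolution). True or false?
Recompute linear convolution of [2, 1] and [4, 4]: y[0] = 2×4 = 8; y[1] = 2×4 + 1×4 = 12; y[2] = 1×4 = 4 → [8, 12, 4]. Given [8, 12, 4] matches, so answer: Yes

Yes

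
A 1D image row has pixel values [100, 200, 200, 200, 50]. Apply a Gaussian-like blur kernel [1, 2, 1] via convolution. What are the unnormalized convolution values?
Convolve image row [100, 200, 200, 200, 50] with kernel [1, 2, 1]: y[0] = 100×1 = 100; y[1] = 100×2 + 200×1 = 400; y[2] = 100×1 + 200×2 + 200×1 = 700; y[3] = 200×1 + 200×2 + 200×1 = 800; y[4] = 200×1 + 200×2 + 50×1 = 650; y[5] = 200×1 + 50×2 = 300; y[6] = 50×1 = 50 → [100, 400, 700, 800, 650, 300, 50]. Normalization factor = sum(kernel) = 4.

[100, 400, 700, 800, 650, 300, 50]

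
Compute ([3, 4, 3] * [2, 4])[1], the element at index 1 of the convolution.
Use y[k] = Σ_i a[i]·b[k-i] at k=1. y[1] = 3×4 + 4×2 = 20

20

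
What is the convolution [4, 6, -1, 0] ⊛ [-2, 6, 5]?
y[0] = 4×-2 = -8; y[1] = 4×6 + 6×-2 = 12; y[2] = 4×5 + 6×6 + -1×-2 = 58; y[3] = 6×5 + -1×6 + 0×-2 = 24; y[4] = -1×5 + 0×6 = -5; y[5] = 0×5 = 0

[-8, 12, 58, 24, -5, 0]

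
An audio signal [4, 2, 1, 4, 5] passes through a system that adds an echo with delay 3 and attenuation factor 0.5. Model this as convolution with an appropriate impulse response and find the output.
Direct-path + delayed-attenuated-path model → impulse response h = [1, 0, 0, 0.5] (1 at lag 0, 0.5 at lag 3). Output y[n] = x[n] + 0.5·x[n - 3] (with x[n] = 0 outside 0..4): y[0] = 4 + 0.5×0 = 4; y[1] = 2 + 0.5×0 = 2; y[2] = 1 + 0.5×0 = 1; y[3] = 4 + 0.5×4 = 6.0; y[4] = 5 + 0.5×2 = 6.0; y[5] = 0 + 0.5×1 = 0.5; y[6] = 0 + 0.5×4 = 2.0; y[7] = 0 + 0.5×5 = 2.5. So y = [4, 2, 1, 6.0, 6.0, 0.5, 2.0, 2.5]

[4, 2, 1, 6.0, 6.0, 0.5, 2.0, 2.5]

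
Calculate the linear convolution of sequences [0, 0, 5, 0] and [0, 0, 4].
y[0] = 0×0 = 0; y[1] = 0×0 + 0×0 = 0; y[2] = 0×4 + 0×0 + 5×0 = 0; y[3] = 0×4 + 5×0 + 0×0 = 0; y[4] = 5×4 + 0×0 = 20; y[5] = 0×4 = 0

[0, 0, 0, 0, 20, 0]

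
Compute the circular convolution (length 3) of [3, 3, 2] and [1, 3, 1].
Use y[k] = Σ_j f[j]·g[(k-j) mod 3]. y[0] = 3×1 + 3×1 + 2×3 = 12; y[1] = 3×3 + 3×1 + 2×1 = 14; y[2] = 3×1 + 3×3 + 2×1 = 14. Result: [12, 14, 14]

[12, 14, 14]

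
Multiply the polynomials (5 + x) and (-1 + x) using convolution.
Ascending coefficients: a = [5, 1], b = [-1, 1]. c[0] = 5×-1 = -5; c[1] = 5×1 + 1×-1 = 4; c[2] = 1×1 = 1. Result coefficients: [-5, 4, 1] → -5 + 4x + x^2

-5 + 4x + x^2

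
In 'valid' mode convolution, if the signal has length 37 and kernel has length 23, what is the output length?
'Valid' mode counts only positions where the kernel fully overlaps the signal: m - n + 1 = 37 - 23 + 1 = 15

15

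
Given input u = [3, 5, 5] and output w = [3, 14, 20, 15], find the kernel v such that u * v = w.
Output length 4 = len(u) + len(v) - 1 ⇒ len(v) = 2. Solve v forward using v[k] = (w[k] - Σ_{i≥1} u[i]·v[k-i]) / u[0]: v[0] = w[0] / u[0] = 3 / 3 = 1; v[1] = (w[1] - 5×1) / u[0] = (14 - 5×1) / 3 = 3. So v = [1, 3]. Forward-check [3, 5, 5] * [1, 3]: w[0] = 3×1 = 3; w[1] = 3×3 + 5×1 = 14; w[2] = 5×3 + 5×1 = 20; w[3] = 5×3 = 15 → [3, 14, 20, 15] ✓

[1, 3]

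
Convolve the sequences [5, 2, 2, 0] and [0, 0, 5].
y[0] = 5×0 = 0; y[1] = 5×0 + 2×0 = 0; y[2] = 5×5 + 2×0 + 2×0 = 25; y[3] = 2×5 + 2×0 + 0×0 = 10; y[4] = 2×5 + 0×0 = 10; y[5] = 0×5 = 0

[0, 0, 25, 10, 10, 0]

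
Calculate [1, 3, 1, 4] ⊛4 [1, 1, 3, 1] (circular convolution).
Use y[k] = Σ_j x[j]·h[(k-j) mod 4]. y[0] = 1×1 + 3×1 + 1×3 + 4×1 = 11; y[1] = 1×1 + 3×1 + 1×1 + 4×3 = 17; y[2] = 1×3 + 3×1 + 1×1 + 4×1 = 11; y[3] = 1×1 + 3×3 + 1×1 + 4×1 = 15. Result: [11, 17, 11, 15]

[11, 17, 11, 15]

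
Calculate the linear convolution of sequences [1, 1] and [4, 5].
y[0] = 1×4 = 4; y[1] = 1×5 + 1×4 = 9; y[2] = 1×5 = 5

[4, 9, 5]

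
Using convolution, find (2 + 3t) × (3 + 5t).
Ascending coefficients: a = [2, 3], b = [3, 5]. c[0] = 2×3 = 6; c[1] = 2×5 + 3×3 = 19; c[2] = 3×5 = 15. Result coefficients: [6, 19, 15] → 6 + 19t + 15t^2

6 + 19t + 15t^2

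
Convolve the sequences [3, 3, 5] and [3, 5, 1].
y[0] = 3×3 = 9; y[1] = 3×5 + 3×3 = 24; y[2] = 3×1 + 3×5 + 5×3 = 33; y[3] = 3×1 + 5×5 = 28; y[4] = 5×1 = 5

[9, 24, 33, 28, 5]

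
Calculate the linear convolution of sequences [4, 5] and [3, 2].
y[0] = 4×3 = 12; y[1] = 4×2 + 5×3 = 23; y[2] = 5×2 = 10

[12, 23, 10]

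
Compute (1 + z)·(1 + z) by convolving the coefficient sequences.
Ascending coefficients: a = [1, 1], b = [1, 1]. c[0] = 1×1 = 1; c[1] = 1×1 + 1×1 = 2; c[2] = 1×1 = 1. Result coefficients: [1, 2, 1] → 1 + 2z + z^2

1 + 2z + z^2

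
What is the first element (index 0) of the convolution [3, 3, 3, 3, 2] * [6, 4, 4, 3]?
Use y[k] = Σ_i a[i]·b[k-i] at k=0. y[0] = 3×6 = 18

18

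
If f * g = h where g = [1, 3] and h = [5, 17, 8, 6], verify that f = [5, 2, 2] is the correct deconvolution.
Forward-compute [5, 2, 2] * [1, 3]: h[0] = 5×1 = 5; h[1] = 5×3 + 2×1 = 17; h[2] = 2×3 + 2×1 = 8; h[3] = 2×3 = 6 → [5, 17, 8, 6]. Matches given h = [5, 17, 8, 6], so verified.

Verified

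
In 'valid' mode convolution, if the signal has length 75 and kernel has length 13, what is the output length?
'Valid' mode counts only positions where the kernel fully overlaps the signal: m - n + 1 = 75 - 13 + 1 = 63

63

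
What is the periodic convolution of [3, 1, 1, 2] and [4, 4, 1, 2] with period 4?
Use y[k] = Σ_j s[j]·t[(k-j) mod 4]. y[0] = 3×4 + 1×2 + 1×1 + 2×4 = 23; y[1] = 3×4 + 1×4 + 1×2 + 2×1 = 20; y[2] = 3×1 + 1×4 + 1×4 + 2×2 = 15; y[3] = 3×2 + 1×1 + 1×4 + 2×4 = 19. Result: [23, 20, 15, 19]

[23, 20, 15, 19]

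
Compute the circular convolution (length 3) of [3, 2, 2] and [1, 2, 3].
Use y[k] = Σ_j f[j]·g[(k-j) mod 3]. y[0] = 3×1 + 2×3 + 2×2 = 13; y[1] = 3×2 + 2×1 + 2×3 = 14; y[2] = 3×3 + 2×2 + 2×1 = 15. Result: [13, 14, 15]

[13, 14, 15]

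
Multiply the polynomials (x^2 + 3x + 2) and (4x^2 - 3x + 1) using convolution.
Ascending coefficients: a = [2, 3, 1], b = [1, -3, 4]. c[0] = 2×1 = 2; c[1] = 2×-3 + 3×1 = -3; c[2] = 2×4 + 3×-3 + 1×1 = 0; c[3] = 3×4 + 1×-3 = 9; c[4] = 1×4 = 4. Result coefficients: [2, -3, 0, 9, 4] → 4x^4 + 9x^3 - 3x + 2

4x^4 + 9x^3 - 3x + 2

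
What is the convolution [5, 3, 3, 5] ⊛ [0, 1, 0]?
y[0] = 5×0 = 0; y[1] = 5×1 + 3×0 = 5; y[2] = 5×0 + 3×1 + 3×0 = 3; y[3] = 3×0 + 3×1 + 5×0 = 3; y[4] = 3×0 + 5×1 = 5; y[5] = 5×0 = 0

[0, 5, 3, 3, 5, 0]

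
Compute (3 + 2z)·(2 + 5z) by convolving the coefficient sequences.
Ascending coefficients: a = [3, 2], b = [2, 5]. c[0] = 3×2 = 6; c[1] = 3×5 + 2×2 = 19; c[2] = 2×5 = 10. Result coefficients: [6, 19, 10] → 6 + 19z + 10z^2

6 + 19z + 10z^2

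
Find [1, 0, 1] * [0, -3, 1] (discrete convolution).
y[0] = 1×0 = 0; y[1] = 1×-3 + 0×0 = -3; y[2] = 1×1 + 0×-3 + 1×0 = 1; y[3] = 0×1 + 1×-3 = -3; y[4] = 1×1 = 1

[0, -3, 1, -3, 1]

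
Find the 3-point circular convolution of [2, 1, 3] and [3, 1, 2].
Use y[k] = Σ_j u[j]·v[(k-j) mod 3]. y[0] = 2×3 + 1×2 + 3×1 = 11; y[1] = 2×1 + 1×3 + 3×2 = 11; y[2] = 2×2 + 1×1 + 3×3 = 14. Result: [11, 11, 14]

[11, 11, 14]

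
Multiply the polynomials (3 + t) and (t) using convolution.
Ascending coefficients: a = [3, 1], b = [0, 1]. c[0] = 3×0 = 0; c[1] = 3×1 + 1×0 = 3; c[2] = 1×1 = 1. Result coefficients: [0, 3, 1] → 3t + t^2

3t + t^2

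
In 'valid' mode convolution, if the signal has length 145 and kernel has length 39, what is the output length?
'Valid' mode counts only positions where the kernel fully overlaps the signal: m - n + 1 = 145 - 39 + 1 = 107

107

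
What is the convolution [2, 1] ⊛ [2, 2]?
y[0] = 2×2 = 4; y[1] = 2×2 + 1×2 = 6; y[2] = 1×2 = 2

[4, 6, 2]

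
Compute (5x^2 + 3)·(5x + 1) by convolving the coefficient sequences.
Ascending coefficients: a = [3, 0, 5], b = [1, 5]. c[0] = 3×1 = 3; c[1] = 3×5 + 0×1 = 15; c[2] = 0×5 + 5×1 = 5; c[3] = 5×5 = 25. Result coefficients: [3, 15, 5, 25] → 25x^3 + 5x^2 + 15x + 3

25x^3 + 5x^2 + 15x + 3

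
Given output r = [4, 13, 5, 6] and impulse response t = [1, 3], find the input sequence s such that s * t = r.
Deconvolve r=[4, 13, 5, 6] by t=[1, 3]. Since t[0]=1, solve forward: s[0] = r[0] / 1 = 4; s[1] = (r[1] - 4×3) / 1 = 1; s[2] = (r[2] - 1×3) / 1 = 2. So s = [4, 1, 2]. Check by forward convolution: r[0] = 4×1 = 4; r[1] = 4×3 + 1×1 = 13; r[2] = 1×3 + 2×1 = 5; r[3] = 2×3 = 6

[4, 1, 2]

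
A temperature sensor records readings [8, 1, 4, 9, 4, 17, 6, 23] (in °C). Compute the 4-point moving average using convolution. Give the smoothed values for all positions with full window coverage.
4-point moving average kernel = [1, 1, 1, 1]. Apply in 'valid' mode (full window coverage): avg[0] = (8 + 1 + 4 + 9) / 4 = 5.5; avg[1] = (1 + 4 + 9 + 4) / 4 = 4.5; avg[2] = (4 + 9 + 4 + 17) / 4 = 8.5; avg[3] = (9 + 4 + 17 + 6) / 4 = 9.0; avg[4] = (4 + 17 + 6 + 23) / 4 = 12.5. Smoothed values: [5.5, 4.5, 8.5, 9.0, 12.5]

[5.5, 4.5, 8.5, 9.0, 12.5]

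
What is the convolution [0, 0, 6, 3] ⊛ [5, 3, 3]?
y[0] = 0×5 = 0; y[1] = 0×3 + 0×5 = 0; y[2] = 0×3 + 0×3 + 6×5 = 30; y[3] = 0×3 + 6×3 + 3×5 = 33; y[4] = 6×3 + 3×3 = 27; y[5] = 3×3 = 9

[0, 0, 30, 33, 27, 9]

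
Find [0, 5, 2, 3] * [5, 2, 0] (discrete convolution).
y[0] = 0×5 = 0; y[1] = 0×2 + 5×5 = 25; y[2] = 0×0 + 5×2 + 2×5 = 20; y[3] = 5×0 + 2×2 + 3×5 = 19; y[4] = 2×0 + 3×2 = 6; y[5] = 3×0 = 0

[0, 25, 20, 19, 6, 0]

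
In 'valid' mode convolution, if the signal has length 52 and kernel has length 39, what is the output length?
'Valid' mode counts only positions where the kernel fully overlaps the signal: m - n + 1 = 52 - 39 + 1 = 14

14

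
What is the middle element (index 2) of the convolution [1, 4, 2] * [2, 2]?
Use y[k] = Σ_i a[i]·b[k-i] at k=2. y[2] = 4×2 + 2×2 = 12

12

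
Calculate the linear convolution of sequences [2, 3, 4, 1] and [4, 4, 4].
y[0] = 2×4 = 8; y[1] = 2×4 + 3×4 = 20; y[2] = 2×4 + 3×4 + 4×4 = 36; y[3] = 3×4 + 4×4 + 1×4 = 32; y[4] = 4×4 + 1×4 = 20; y[5] = 1×4 = 4

[8, 20, 36, 32, 20, 4]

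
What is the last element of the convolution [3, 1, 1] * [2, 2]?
Use y[k] = Σ_i a[i]·b[k-i] at k=3. y[3] = 1×2 = 2

2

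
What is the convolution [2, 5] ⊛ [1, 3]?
y[0] = 2×1 = 2; y[1] = 2×3 + 5×1 = 11; y[2] = 5×3 = 15

[2, 11, 15]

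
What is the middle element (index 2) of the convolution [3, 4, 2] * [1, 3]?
Use y[k] = Σ_i a[i]·b[k-i] at k=2. y[2] = 4×3 + 2×1 = 14

14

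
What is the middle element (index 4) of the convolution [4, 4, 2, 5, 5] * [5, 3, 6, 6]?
Use y[k] = Σ_i a[i]·b[k-i] at k=4. y[4] = 4×6 + 2×6 + 5×3 + 5×5 = 76

76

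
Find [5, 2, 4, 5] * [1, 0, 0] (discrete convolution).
y[0] = 5×1 = 5; y[1] = 5×0 + 2×1 = 2; y[2] = 5×0 + 2×0 + 4×1 = 4; y[3] = 2×0 + 4×0 + 5×1 = 5; y[4] = 4×0 + 5×0 = 0; y[5] = 5×0 = 0

[5, 2, 4, 5, 0, 0]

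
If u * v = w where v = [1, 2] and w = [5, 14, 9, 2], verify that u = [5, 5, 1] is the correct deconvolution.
Forward-compute [5, 5, 1] * [1, 2]: w[0] = 5×1 = 5; w[1] = 5×2 + 5×1 = 15; w[2] = 5×2 + 1×1 = 11; w[3] = 1×2 = 2 → [5, 15, 11, 2]. Does not match given w = [5, 14, 9, 2].

Not verified. [5, 5, 1] * [1, 2] = [5, 15, 11, 2], which differs from [5, 14, 9, 2] at index 1.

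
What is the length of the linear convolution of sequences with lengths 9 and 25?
Linear/full convolution length: m + n - 1 = 9 + 25 - 1 = 33

33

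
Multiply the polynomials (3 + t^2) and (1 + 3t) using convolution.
Ascending coefficients: a = [3, 0, 1], b = [1, 3]. c[0] = 3×1 = 3; c[1] = 3×3 + 0×1 = 9; c[2] = 0×3 + 1×1 = 1; c[3] = 1×3 = 3. Result coefficients: [3, 9, 1, 3] → 3 + 9t + t^2 + 3t^3

3 + 9t + t^2 + 3t^3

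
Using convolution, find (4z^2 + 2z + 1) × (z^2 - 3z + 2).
Ascending coefficients: a = [1, 2, 4], b = [2, -3, 1]. c[0] = 1×2 = 2; c[1] = 1×-3 + 2×2 = 1; c[2] = 1×1 + 2×-3 + 4×2 = 3; c[3] = 2×1 + 4×-3 = -10; c[4] = 4×1 = 4. Result coefficients: [2, 1, 3, -10, 4] → 4z^4 - 10z^3 + 3z^2 + z + 2

4z^4 - 10z^3 + 3z^2 + z + 2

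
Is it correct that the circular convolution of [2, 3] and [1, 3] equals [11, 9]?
Recompute circular convolution of [2, 3] and [1, 3]: y[0] = 2×1 + 3×3 = 11; y[1] = 2×3 + 3×1 = 9 → [11, 9]. Given [11, 9] matches, so answer: Yes

Yes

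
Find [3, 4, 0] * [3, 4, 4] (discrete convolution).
y[0] = 3×3 = 9; y[1] = 3×4 + 4×3 = 24; y[2] = 3×4 + 4×4 + 0×3 = 28; y[3] = 4×4 + 0×4 = 16; y[4] = 0×4 = 0

[9, 24, 28, 16, 0]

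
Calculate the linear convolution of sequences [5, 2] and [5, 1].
y[0] = 5×5 = 25; y[1] = 5×1 + 2×5 = 15; y[2] = 2×1 = 2

[25, 15, 2]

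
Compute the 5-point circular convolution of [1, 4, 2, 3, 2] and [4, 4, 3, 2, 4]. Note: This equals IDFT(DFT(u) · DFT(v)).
Either evaluate y[k] = Σ_j u[j]·v[(k-j) mod 5] directly, or use IDFT(DFT(u) · DFT(v)). y[0] = 1×4 + 4×4 + 2×2 + 3×3 + 2×4 = 41; y[1] = 1×4 + 4×4 + 2×4 + 3×2 + 2×3 = 40; y[2] = 1×3 + 4×4 + 2×4 + 3×4 + 2×2 = 43; y[3] = 1×2 + 4×3 + 2×4 + 3×4 + 2×4 = 42; y[4] = 1×4 + 4×2 + 2×3 + 3×4 + 2×4 = 38. Result: [41, 40, 43, 42, 38]

[41, 40, 43, 42, 38]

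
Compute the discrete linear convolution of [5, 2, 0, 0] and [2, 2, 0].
y[0] = 5×2 = 10; y[1] = 5×2 + 2×2 = 14; y[2] = 5×0 + 2×2 + 0×2 = 4; y[3] = 2×0 + 0×2 + 0×2 = 0; y[4] = 0×0 + 0×2 = 0; y[5] = 0×0 = 0

[10, 14, 4, 0, 0, 0]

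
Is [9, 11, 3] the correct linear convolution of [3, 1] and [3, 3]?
Recompute linear convolution of [3, 1] and [3, 3]: y[0] = 3×3 = 9; y[1] = 3×3 + 1×3 = 12; y[2] = 1×3 = 3 → [9, 12, 3]. Compare to given [9, 11, 3]: they differ at index 1: given 11, correct 12, so answer: No

No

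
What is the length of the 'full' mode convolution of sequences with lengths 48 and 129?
Linear/full convolution length: m + n - 1 = 48 + 129 - 1 = 176

176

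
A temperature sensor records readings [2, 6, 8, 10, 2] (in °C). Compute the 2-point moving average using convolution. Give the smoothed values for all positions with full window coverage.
2-point moving average kernel = [1, 1]. Apply in 'valid' mode (full window coverage): avg[0] = (2 + 6) / 2 = 4.0; avg[1] = (6 + 8) / 2 = 7.0; avg[2] = (8 + 10) / 2 = 9.0; avg[3] = (10 + 2) / 2 = 6.0. Smoothed values: [4.0, 7.0, 9.0, 6.0]

[4.0, 7.0, 9.0, 6.0]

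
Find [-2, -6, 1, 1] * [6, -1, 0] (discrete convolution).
y[0] = -2×6 = -12; y[1] = -2×-1 + -6×6 = -34; y[2] = -2×0 + -6×-1 + 1×6 = 12; y[3] = -6×0 + 1×-1 + 1×6 = 5; y[4] = 1×0 + 1×-1 = -1; y[5] = 1×0 = 0

[-12, -34, 12, 5, -1, 0]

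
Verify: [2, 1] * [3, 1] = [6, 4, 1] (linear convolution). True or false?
Recompute linear convolution of [2, 1] and [3, 1]: y[0] = 2×3 = 6; y[1] = 2×1 + 1×3 = 5; y[2] = 1×1 = 1 → [6, 5, 1]. Compare to given [6, 4, 1]: they differ at index 1: given 4, correct 5, so answer: No

No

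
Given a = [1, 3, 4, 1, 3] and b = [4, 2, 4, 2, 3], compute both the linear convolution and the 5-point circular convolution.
Linear: y_lin[0] = 1×4 = 4; y_lin[1] = 1×2 + 3×4 = 14; y_lin[2] = 1×4 + 3×2 + 4×4 = 26; y_lin[3] = 1×2 + 3×4 + 4×2 + 1×4 = 26; y_lin[4] = 1×3 + 3×2 + 4×4 + 1×2 + 3×4 = 39; y_lin[5] = 3×3 + 4×2 + 1×4 + 3×2 = 27; y_lin[6] = 4×3 + 1×2 + 3×4 = 26; y_lin[7] = 1×3 + 3×2 = 9; y_lin[8] = 3×3 = 9 → [4, 14, 26, 26, 39, 27, 26, 9, 9]. Circular (length 5): y[0] = 1×4 + 3×3 + 4×2 + 1×4 + 3×2 = 31; y[1] = 1×2 + 3×4 + 4×3 + 1×2 + 3×4 = 40; y[2] = 1×4 + 3×2 + 4×4 + 1×3 + 3×2 = 35; y[3] = 1×2 + 3×4 + 4×2 + 1×4 + 3×3 = 35; y[4] = 1×3 + 3×2 + 4×4 + 1×2 + 3×4 = 39 → [31, 40, 35, 35, 39]

Linear: [4, 14, 26, 26, 39, 27, 26, 9, 9], Circular: [31, 40, 35, 35, 39]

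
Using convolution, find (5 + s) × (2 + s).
Ascending coefficients: a = [5, 1], b = [2, 1]. c[0] = 5×2 = 10; c[1] = 5×1 + 1×2 = 7; c[2] = 1×1 = 1. Result coefficients: [10, 7, 1] → 10 + 7s + s^2

10 + 7s + s^2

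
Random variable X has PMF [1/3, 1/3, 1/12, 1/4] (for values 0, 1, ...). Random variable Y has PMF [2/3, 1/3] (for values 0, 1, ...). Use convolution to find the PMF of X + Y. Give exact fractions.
P(X+Y=k) = Σ_i P(X=i)·P(Y=k-i) — a convolution of [1/3, 1/3, 1/12, 1/4] and [2/3, 1/3]. P(X+Y=0) = (1/3)×(2/3) = 2/9; P(X+Y=1) = (1/3)×(1/3) + (1/3)×(2/3) = 1/9 + 2/9 = 1/3; P(X+Y=2) = (1/3)×(1/3) + (1/12)×(2/3) = 1/9 + 1/18 = 1/6; P(X+Y=3) = (1/12)×(1/3) + (1/4)×(2/3) = 1/36 + 1/6 = 7/36; P(X+Y=4) = (1/4)×(1/3) = 1/12. PMF: [2/9, 1/3, 1/6, 7/36, 1/12] (sums to 1 ✓)

[2/9, 1/3, 1/6, 7/36, 1/12]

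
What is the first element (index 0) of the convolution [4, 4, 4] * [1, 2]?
Use y[k] = Σ_i a[i]·b[k-i] at k=0. y[0] = 4×1 = 4

4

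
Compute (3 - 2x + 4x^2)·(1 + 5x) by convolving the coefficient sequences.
Ascending coefficients: a = [3, -2, 4], b = [1, 5]. c[0] = 3×1 = 3; c[1] = 3×5 + -2×1 = 13; c[2] = -2×5 + 4×1 = -6; c[3] = 4×5 = 20. Result coefficients: [3, 13, -6, 20] → 3 + 13x - 6x^2 + 20x^3

3 + 13x - 6x^2 + 20x^3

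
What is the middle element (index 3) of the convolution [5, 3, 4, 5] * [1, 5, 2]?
Use y[k] = Σ_i a[i]·b[k-i] at k=3. y[3] = 3×2 + 4×5 + 5×1 = 31

31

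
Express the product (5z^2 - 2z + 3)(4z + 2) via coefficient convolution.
Ascending coefficients: a = [3, -2, 5], b = [2, 4]. c[0] = 3×2 = 6; c[1] = 3×4 + -2×2 = 8; c[2] = -2×4 + 5×2 = 2; c[3] = 5×4 = 20. Result coefficients: [6, 8, 2, 20] → 20z^3 + 2z^2 + 8z + 6

20z^3 + 2z^2 + 8z + 6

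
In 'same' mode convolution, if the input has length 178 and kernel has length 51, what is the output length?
'Same' mode returns an output with the same length as the input: 178

178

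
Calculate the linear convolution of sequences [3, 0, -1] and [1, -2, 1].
y[0] = 3×1 = 3; y[1] = 3×-2 + 0×1 = -6; y[2] = 3×1 + 0×-2 + -1×1 = 2; y[3] = 0×1 + -1×-2 = 2; y[4] = -1×1 = -1

[3, -6, 2, 2, -1]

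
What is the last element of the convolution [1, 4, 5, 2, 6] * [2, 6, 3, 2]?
Use y[k] = Σ_i a[i]·b[k-i] at k=7. y[7] = 6×2 = 12

12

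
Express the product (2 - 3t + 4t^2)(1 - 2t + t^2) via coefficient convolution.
Ascending coefficients: a = [2, -3, 4], b = [1, -2, 1]. c[0] = 2×1 = 2; c[1] = 2×-2 + -3×1 = -7; c[2] = 2×1 + -3×-2 + 4×1 = 12; c[3] = -3×1 + 4×-2 = -11; c[4] = 4×1 = 4. Result coefficients: [2, -7, 12, -11, 4] → 2 - 7t + 12t^2 - 11t^3 + 4t^4

2 - 7t + 12t^2 - 11t^3 + 4t^4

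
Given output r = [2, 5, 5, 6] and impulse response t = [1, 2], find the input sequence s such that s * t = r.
Deconvolve r=[2, 5, 5, 6] by t=[1, 2]. Since t[0]=1, solve forward: s[0] = r[0] / 1 = 2; s[1] = (r[1] - 2×2) / 1 = 1; s[2] = (r[2] - 1×2) / 1 = 3. So s = [2, 1, 3]. Check by forward convolution: r[0] = 2×1 = 2; r[1] = 2×2 + 1×1 = 5; r[2] = 1×2 + 3×1 = 5; r[3] = 3×2 = 6

[2, 1, 3]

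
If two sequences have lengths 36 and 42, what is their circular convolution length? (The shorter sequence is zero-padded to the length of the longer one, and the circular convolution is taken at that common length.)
Circular convolution (zero-padding the shorter input) has length max(m, n) = max(36, 42) = 42

42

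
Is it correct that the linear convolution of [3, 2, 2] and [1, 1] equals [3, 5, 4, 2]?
Recompute linear convolution of [3, 2, 2] and [1, 1]: y[0] = 3×1 = 3; y[1] = 3×1 + 2×1 = 5; y[2] = 2×1 + 2×1 = 4; y[3] = 2×1 = 2 → [3, 5, 4, 2]. Given [3, 5, 4, 2] matches, so answer: Yes

Yes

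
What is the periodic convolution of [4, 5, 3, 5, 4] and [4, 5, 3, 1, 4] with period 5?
Use y[k] = Σ_j a[j]·b[(k-j) mod 5]. y[0] = 4×4 + 5×4 + 3×1 + 5×3 + 4×5 = 74; y[1] = 4×5 + 5×4 + 3×4 + 5×1 + 4×3 = 69; y[2] = 4×3 + 5×5 + 3×4 + 5×4 + 4×1 = 73; y[3] = 4×1 + 5×3 + 3×5 + 5×4 + 4×4 = 70; y[4] = 4×4 + 5×1 + 3×3 + 5×5 + 4×4 = 71. Result: [74, 69, 73, 70, 71]

[74, 69, 73, 70, 71]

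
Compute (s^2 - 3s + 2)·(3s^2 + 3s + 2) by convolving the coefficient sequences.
Ascending coefficients: a = [2, -3, 1], b = [2, 3, 3]. c[0] = 2×2 = 4; c[1] = 2×3 + -3×2 = 0; c[2] = 2×3 + -3×3 + 1×2 = -1; c[3] = -3×3 + 1×3 = -6; c[4] = 1×3 = 3. Result coefficients: [4, 0, -1, -6, 3] → 3s^4 - 6s^3 - s^2 + 4

3s^4 - 6s^3 - s^2 + 4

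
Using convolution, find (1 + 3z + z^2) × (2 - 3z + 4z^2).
Ascending coefficients: a = [1, 3, 1], b = [2, -3, 4]. c[0] = 1×2 = 2; c[1] = 1×-3 + 3×2 = 3; c[2] = 1×4 + 3×-3 + 1×2 = -3; c[3] = 3×4 + 1×-3 = 9; c[4] = 1×4 = 4. Result coefficients: [2, 3, -3, 9, 4] → 2 + 3z - 3z^2 + 9z^3 + 4z^4

2 + 3z - 3z^2 + 9z^3 + 4z^4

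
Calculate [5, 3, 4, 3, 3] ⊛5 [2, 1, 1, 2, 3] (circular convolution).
Use y[k] = Σ_j u[j]·v[(k-j) mod 5]. y[0] = 5×2 + 3×3 + 4×2 + 3×1 + 3×1 = 33; y[1] = 5×1 + 3×2 + 4×3 + 3×2 + 3×1 = 32; y[2] = 5×1 + 3×1 + 4×2 + 3×3 + 3×2 = 31; y[3] = 5×2 + 3×1 + 4×1 + 3×2 + 3×3 = 32; y[4] = 5×3 + 3×2 + 4×1 + 3×1 + 3×2 = 34. Result: [33, 32, 31, 32, 34]

[33, 32, 31, 32, 34]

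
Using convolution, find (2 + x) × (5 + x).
Ascending coefficients: a = [2, 1], b = [5, 1]. c[0] = 2×5 = 10; c[1] = 2×1 + 1×5 = 7; c[2] = 1×1 = 1. Result coefficients: [10, 7, 1] → 10 + 7x + x^2

10 + 7x + x^2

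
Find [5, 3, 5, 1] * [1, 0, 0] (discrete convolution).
y[0] = 5×1 = 5; y[1] = 5×0 + 3×1 = 3; y[2] = 5×0 + 3×0 + 5×1 = 5; y[3] = 3×0 + 5×0 + 1×1 = 1; y[4] = 5×0 + 1×0 = 0; y[5] = 1×0 = 0

[5, 3, 5, 1, 0, 0]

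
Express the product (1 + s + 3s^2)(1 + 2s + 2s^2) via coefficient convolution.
Ascending coefficients: a = [1, 1, 3], b = [1, 2, 2]. c[0] = 1×1 = 1; c[1] = 1×2 + 1×1 = 3; c[2] = 1×2 + 1×2 + 3×1 = 7; c[3] = 1×2 + 3×2 = 8; c[4] = 3×2 = 6. Result coefficients: [1, 3, 7, 8, 6] → 1 + 3s + 7s^2 + 8s^3 + 6s^4

1 + 3s + 7s^2 + 8s^3 + 6s^4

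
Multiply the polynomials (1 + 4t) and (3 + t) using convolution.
Ascending coefficients: a = [1, 4], b = [3, 1]. c[0] = 1×3 = 3; c[1] = 1×1 + 4×3 = 13; c[2] = 4×1 = 4. Result coefficients: [3, 13, 4] → 3 + 13t + 4t^2

3 + 13t + 4t^2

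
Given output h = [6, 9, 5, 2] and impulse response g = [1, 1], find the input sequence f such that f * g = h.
Deconvolve h=[6, 9, 5, 2] by g=[1, 1]. Since g[0]=1, solve forward: f[0] = h[0] / 1 = 6; f[1] = (h[1] - 6×1) / 1 = 3; f[2] = (h[2] - 3×1) / 1 = 2. So f = [6, 3, 2]. Check by forward convolution: h[0] = 6×1 = 6; h[1] = 6×1 + 3×1 = 9; h[2] = 3×1 + 2×1 = 5; h[3] = 2×1 = 2

[6, 3, 2]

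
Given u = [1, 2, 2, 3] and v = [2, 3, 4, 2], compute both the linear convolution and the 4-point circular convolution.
Linear: y_lin[0] = 1×2 = 2; y_lin[1] = 1×3 + 2×2 = 7; y_lin[2] = 1×4 + 2×3 + 2×2 = 14; y_lin[3] = 1×2 + 2×4 + 2×3 + 3×2 = 22; y_lin[4] = 2×2 + 2×4 + 3×3 = 21; y_lin[5] = 2×2 + 3×4 = 16; y_lin[6] = 3×2 = 6 → [2, 7, 14, 22, 21, 16, 6]. Circular (length 4): y[0] = 1×2 + 2×2 + 2×4 + 3×3 = 23; y[1] = 1×3 + 2×2 + 2×2 + 3×4 = 23; y[2] = 1×4 + 2×3 + 2×2 + 3×2 = 20; y[3] = 1×2 + 2×4 + 2×3 + 3×2 = 22 → [23, 23, 20, 22]

Linear: [2, 7, 14, 22, 21, 16, 6], Circular: [23, 23, 20, 22]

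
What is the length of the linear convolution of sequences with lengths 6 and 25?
Linear/full convolution length: m + n - 1 = 6 + 25 - 1 = 30

30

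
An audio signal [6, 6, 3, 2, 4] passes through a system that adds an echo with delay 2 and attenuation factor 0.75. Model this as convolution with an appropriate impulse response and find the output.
Direct-path + delayed-attenuated-path model → impulse response h = [1, 0, 0.75] (1 at lag 0, 0.75 at lag 2). Output y[n] = x[n] + 0.75·x[n - 2] (with x[n] = 0 outside 0..4): y[0] = 6 + 0.75×0 = 6; y[1] = 6 + 0.75×0 = 6; y[2] = 3 + 0.75×6 = 7.5; y[3] = 2 + 0.75×6 = 6.5; y[4] = 4 + 0.75×3 = 6.25; y[5] = 0 + 0.75×2 = 1.5; y[6] = 0 + 0.75×4 = 3.0. So y = [6, 6, 7.5, 6.5, 6.25, 1.5, 3.0]

[6, 6, 7.5, 6.5, 6.25, 1.5, 3.0]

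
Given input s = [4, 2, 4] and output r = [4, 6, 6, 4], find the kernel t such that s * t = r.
Output length 4 = len(s) + len(t) - 1 ⇒ len(t) = 2. Solve t forward using t[k] = (r[k] - Σ_{i≥1} s[i]·t[k-i]) / s[0]: t[0] = r[0] / s[0] = 4 / 4 = 1; t[1] = (r[1] - 2×1) / s[0] = (6 - 2×1) / 4 = 1. So t = [1, 1]. Forward-check [4, 2, 4] * [1, 1]: r[0] = 4×1 = 4; r[1] = 4×1 + 2×1 = 6; r[2] = 2×1 + 4×1 = 6; r[3] = 4×1 = 4 → [4, 6, 6, 4] ✓

[1, 1]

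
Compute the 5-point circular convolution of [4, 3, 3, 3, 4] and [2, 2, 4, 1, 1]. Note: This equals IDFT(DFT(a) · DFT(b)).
Either evaluate y[k] = Σ_j a[j]·b[(k-j) mod 5] directly, or use IDFT(DFT(a) · DFT(b)). y[0] = 4×2 + 3×1 + 3×1 + 3×4 + 4×2 = 34; y[1] = 4×2 + 3×2 + 3×1 + 3×1 + 4×4 = 36; y[2] = 4×4 + 3×2 + 3×2 + 3×1 + 4×1 = 35; y[3] = 4×1 + 3×4 + 3×2 + 3×2 + 4×1 = 32; y[4] = 4×1 + 3×1 + 3×4 + 3×2 + 4×2 = 33. Result: [34, 36, 35, 32, 33]

[34, 36, 35, 32, 33]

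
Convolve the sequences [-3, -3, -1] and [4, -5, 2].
y[0] = -3×4 = -12; y[1] = -3×-5 + -3×4 = 3; y[2] = -3×2 + -3×-5 + -1×4 = 5; y[3] = -3×2 + -1×-5 = -1; y[4] = -1×2 = -2

[-12, 3, 5, -1, -2]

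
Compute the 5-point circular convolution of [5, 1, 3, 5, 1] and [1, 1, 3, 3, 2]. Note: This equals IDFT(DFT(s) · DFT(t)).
Either evaluate y[k] = Σ_j s[j]·t[(k-j) mod 5] directly, or use IDFT(DFT(s) · DFT(t)). y[0] = 5×1 + 1×2 + 3×3 + 5×3 + 1×1 = 32; y[1] = 5×1 + 1×1 + 3×2 + 5×3 + 1×3 = 30; y[2] = 5×3 + 1×1 + 3×1 + 5×2 + 1×3 = 32; y[3] = 5×3 + 1×3 + 3×1 + 5×1 + 1×2 = 28; y[4] = 5×2 + 1×3 + 3×3 + 5×1 + 1×1 = 28. Result: [32, 30, 32, 28, 28]

[32, 30, 32, 28, 28]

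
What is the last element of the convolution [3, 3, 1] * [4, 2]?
Use y[k] = Σ_i a[i]·b[k-i] at k=3. y[3] = 1×2 = 2

2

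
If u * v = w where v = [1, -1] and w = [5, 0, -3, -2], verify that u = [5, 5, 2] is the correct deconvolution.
Forward-compute [5, 5, 2] * [1, -1]: w[0] = 5×1 = 5; w[1] = 5×-1 + 5×1 = 0; w[2] = 5×-1 + 2×1 = -3; w[3] = 2×-1 = -2 → [5, 0, -3, -2]. Matches given w = [5, 0, -3, -2], so verified.

Verified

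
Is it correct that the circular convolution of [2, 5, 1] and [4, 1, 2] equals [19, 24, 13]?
Recompute circular convolution of [2, 5, 1] and [4, 1, 2]: y[0] = 2×4 + 5×2 + 1×1 = 19; y[1] = 2×1 + 5×4 + 1×2 = 24; y[2] = 2×2 + 5×1 + 1×4 = 13 → [19, 24, 13]. Given [19, 24, 13] matches, so answer: Yes

Yes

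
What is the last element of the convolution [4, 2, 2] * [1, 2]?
Use y[k] = Σ_i a[i]·b[k-i] at k=3. y[3] = 2×2 = 4

4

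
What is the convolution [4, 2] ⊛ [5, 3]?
y[0] = 4×5 = 20; y[1] = 4×3 + 2×5 = 22; y[2] = 2×3 = 6

[20, 22, 6]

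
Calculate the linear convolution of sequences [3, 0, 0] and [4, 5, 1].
y[0] = 3×4 = 12; y[1] = 3×5 + 0×4 = 15; y[2] = 3×1 + 0×5 + 0×4 = 3; y[3] = 0×1 + 0×5 = 0; y[4] = 0×1 = 0

[12, 15, 3, 0, 0]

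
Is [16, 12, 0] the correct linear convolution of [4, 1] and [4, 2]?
Recompute linear convolution of [4, 1] and [4, 2]: y[0] = 4×4 = 16; y[1] = 4×2 + 1×4 = 12; y[2] = 1×2 = 2 → [16, 12, 2]. Compare to given [16, 12, 0]: they differ at index 2: given 0, correct 2, so answer: No

No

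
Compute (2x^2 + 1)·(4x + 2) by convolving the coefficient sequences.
Ascending coefficients: a = [1, 0, 2], b = [2, 4]. c[0] = 1×2 = 2; c[1] = 1×4 + 0×2 = 4; c[2] = 0×4 + 2×2 = 4; c[3] = 2×4 = 8. Result coefficients: [2, 4, 4, 8] → 8x^3 + 4x^2 + 4x + 2

8x^3 + 4x^2 + 4x + 2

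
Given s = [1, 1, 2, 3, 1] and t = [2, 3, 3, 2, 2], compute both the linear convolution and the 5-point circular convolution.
Linear: y_lin[0] = 1×2 = 2; y_lin[1] = 1×3 + 1×2 = 5; y_lin[2] = 1×3 + 1×3 + 2×2 = 10; y_lin[3] = 1×2 + 1×3 + 2×3 + 3×2 = 17; y_lin[4] = 1×2 + 1×2 + 2×3 + 3×3 + 1×2 = 21; y_lin[5] = 1×2 + 2×2 + 3×3 + 1×3 = 18; y_lin[6] = 2×2 + 3×2 + 1×3 = 13; y_lin[7] = 3×2 + 1×2 = 8; y_lin[8] = 1×2 = 2 → [2, 5, 10, 17, 21, 18, 13, 8, 2]. Circular (length 5): y[0] = 1×2 + 1×2 + 2×2 + 3×3 + 1×3 = 20; y[1] = 1×3 + 1×2 + 2×2 + 3×2 + 1×3 = 18; y[2] = 1×3 + 1×3 + 2×2 + 3×2 + 1×2 = 18; y[3] = 1×2 + 1×3 + 2×3 + 3×2 + 1×2 = 19; y[4] = 1×2 + 1×2 + 2×3 + 3×3 + 1×2 = 21 → [20, 18, 18, 19, 21]

Linear: [2, 5, 10, 17, 21, 18, 13, 8, 2], Circular: [20, 18, 18, 19, 21]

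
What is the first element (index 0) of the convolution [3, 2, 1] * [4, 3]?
Use y[k] = Σ_i a[i]·b[k-i] at k=0. y[0] = 3×4 = 12

12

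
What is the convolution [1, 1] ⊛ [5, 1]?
y[0] = 1×5 = 5; y[1] = 1×1 + 1×5 = 6; y[2] = 1×1 = 1

[5, 6, 1]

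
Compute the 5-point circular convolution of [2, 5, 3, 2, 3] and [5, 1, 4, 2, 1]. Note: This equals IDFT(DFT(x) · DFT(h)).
Either evaluate y[k] = Σ_j x[j]·h[(k-j) mod 5] directly, or use IDFT(DFT(x) · DFT(h)). y[0] = 2×5 + 5×1 + 3×2 + 2×4 + 3×1 = 32; y[1] = 2×1 + 5×5 + 3×1 + 2×2 + 3×4 = 46; y[2] = 2×4 + 5×1 + 3×5 + 2×1 + 3×2 = 36; y[3] = 2×2 + 5×4 + 3×1 + 2×5 + 3×1 = 40; y[4] = 2×1 + 5×2 + 3×4 + 2×1 + 3×5 = 41. Result: [32, 46, 36, 40, 41]

[32, 46, 36, 40, 41]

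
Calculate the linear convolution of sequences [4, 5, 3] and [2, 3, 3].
y[0] = 4×2 = 8; y[1] = 4×3 + 5×2 = 22; y[2] = 4×3 + 5×3 + 3×2 = 33; y[3] = 5×3 + 3×3 = 24; y[4] = 3×3 = 9

[8, 22, 33, 24, 9]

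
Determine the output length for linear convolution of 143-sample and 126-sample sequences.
Linear/full convolution length: m + n - 1 = 143 + 126 - 1 = 268

268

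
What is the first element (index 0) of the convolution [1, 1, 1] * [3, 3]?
Use y[k] = Σ_i a[i]·b[k-i] at k=0. y[0] = 1×3 = 3

3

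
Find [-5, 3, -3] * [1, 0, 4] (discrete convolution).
y[0] = -5×1 = -5; y[1] = -5×0 + 3×1 = 3; y[2] = -5×4 + 3×0 + -3×1 = -23; y[3] = 3×4 + -3×0 = 12; y[4] = -3×4 = -12

[-5, 3, -23, 12, -12]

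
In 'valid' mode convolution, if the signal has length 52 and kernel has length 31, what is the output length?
'Valid' mode counts only positions where the kernel fully overlaps the signal: m - n + 1 = 52 - 31 + 1 = 22

22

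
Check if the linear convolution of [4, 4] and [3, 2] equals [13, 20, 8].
Recompute linear convolution of [4, 4] and [3, 2]: y[0] = 4×3 = 12; y[1] = 4×2 + 4×3 = 20; y[2] = 4×2 = 8 → [12, 20, 8]. Compare to given [13, 20, 8]: they differ at index 0: given 13, correct 12, so answer: No

No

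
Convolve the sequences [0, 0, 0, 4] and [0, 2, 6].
y[0] = 0×0 = 0; y[1] = 0×2 + 0×0 = 0; y[2] = 0×6 + 0×2 + 0×0 = 0; y[3] = 0×6 + 0×2 + 4×0 = 0; y[4] = 0×6 + 4×2 = 8; y[5] = 4×6 = 24

[0, 0, 0, 0, 8, 24]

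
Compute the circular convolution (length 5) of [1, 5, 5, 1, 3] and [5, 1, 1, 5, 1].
Use y[k] = Σ_j f[j]·g[(k-j) mod 5]. y[0] = 1×5 + 5×1 + 5×5 + 1×1 + 3×1 = 39; y[1] = 1×1 + 5×5 + 5×1 + 1×5 + 3×1 = 39; y[2] = 1×1 + 5×1 + 5×5 + 1×1 + 3×5 = 47; y[3] = 1×5 + 5×1 + 5×1 + 1×5 + 3×1 = 23; y[4] = 1×1 + 5×5 + 5×1 + 1×1 + 3×5 = 47. Result: [39, 39, 47, 23, 47]

[39, 39, 47, 23, 47]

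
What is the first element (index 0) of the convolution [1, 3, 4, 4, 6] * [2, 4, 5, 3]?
Use y[k] = Σ_i a[i]·b[k-i] at k=0. y[0] = 1×2 = 2

2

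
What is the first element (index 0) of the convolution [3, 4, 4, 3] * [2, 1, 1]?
Use y[k] = Σ_i a[i]·b[k-i] at k=0. y[0] = 3×2 = 6

6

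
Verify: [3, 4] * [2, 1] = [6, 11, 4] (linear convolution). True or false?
Recompute linear convolution of [3, 4] and [2, 1]: y[0] = 3×2 = 6; y[1] = 3×1 + 4×2 = 11; y[2] = 4×1 = 4 → [6, 11, 4]. Given [6, 11, 4] matches, so answer: Yes

Yes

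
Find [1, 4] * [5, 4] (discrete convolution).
y[0] = 1×5 = 5; y[1] = 1×4 + 4×5 = 24; y[2] = 4×4 = 16

[5, 24, 16]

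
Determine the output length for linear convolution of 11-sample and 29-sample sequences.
Linear/full convolution length: m + n - 1 = 11 + 29 - 1 = 39

39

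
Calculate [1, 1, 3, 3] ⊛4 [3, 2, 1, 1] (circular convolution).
Use y[k] = Σ_j x[j]·h[(k-j) mod 4]. y[0] = 1×3 + 1×1 + 3×1 + 3×2 = 13; y[1] = 1×2 + 1×3 + 3×1 + 3×1 = 11; y[2] = 1×1 + 1×2 + 3×3 + 3×1 = 15; y[3] = 1×1 + 1×1 + 3×2 + 3×3 = 17. Result: [13, 11, 15, 17]

[13, 11, 15, 17]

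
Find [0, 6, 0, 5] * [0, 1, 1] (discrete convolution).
y[0] = 0×0 = 0; y[1] = 0×1 + 6×0 = 0; y[2] = 0×1 + 6×1 + 0×0 = 6; y[3] = 6×1 + 0×1 + 5×0 = 6; y[4] = 0×1 + 5×1 = 5; y[5] = 5×1 = 5

[0, 0, 6, 6, 5, 5]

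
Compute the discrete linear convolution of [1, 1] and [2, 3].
y[0] = 1×2 = 2; y[1] = 1×3 + 1×2 = 5; y[2] = 1×3 = 3

[2, 5, 3]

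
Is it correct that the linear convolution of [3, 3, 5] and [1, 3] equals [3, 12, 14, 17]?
Recompute linear convolution of [3, 3, 5] and [1, 3]: y[0] = 3×1 = 3; y[1] = 3×3 + 3×1 = 12; y[2] = 3×3 + 5×1 = 14; y[3] = 5×3 = 15 → [3, 12, 14, 15]. Compare to given [3, 12, 14, 17]: they differ at index 3: given 17, correct 15, so answer: No

No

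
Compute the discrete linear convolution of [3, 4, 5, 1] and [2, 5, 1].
y[0] = 3×2 = 6; y[1] = 3×5 + 4×2 = 23; y[2] = 3×1 + 4×5 + 5×2 = 33; y[3] = 4×1 + 5×5 + 1×2 = 31; y[4] = 5×1 + 1×5 = 10; y[5] = 1×1 = 1

[6, 23, 33, 31, 10, 1]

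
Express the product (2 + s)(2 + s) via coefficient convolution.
Ascending coefficients: a = [2, 1], b = [2, 1]. c[0] = 2×2 = 4; c[1] = 2×1 + 1×2 = 4; c[2] = 1×1 = 1. Result coefficients: [4, 4, 1] → 4 + 4s + s^2

4 + 4s + s^2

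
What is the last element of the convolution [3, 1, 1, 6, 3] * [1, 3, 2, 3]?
Use y[k] = Σ_i a[i]·b[k-i] at k=7. y[7] = 3×3 = 9

9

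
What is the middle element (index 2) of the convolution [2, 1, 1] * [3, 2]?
Use y[k] = Σ_i a[i]·b[k-i] at k=2. y[2] = 1×2 + 1×3 = 5

5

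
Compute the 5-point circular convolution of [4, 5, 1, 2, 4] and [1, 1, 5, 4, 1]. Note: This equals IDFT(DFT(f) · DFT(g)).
Either evaluate y[k] = Σ_j f[j]·g[(k-j) mod 5] directly, or use IDFT(DFT(f) · DFT(g)). y[0] = 4×1 + 5×1 + 1×4 + 2×5 + 4×1 = 27; y[1] = 4×1 + 5×1 + 1×1 + 2×4 + 4×5 = 38; y[2] = 4×5 + 5×1 + 1×1 + 2×1 + 4×4 = 44; y[3] = 4×4 + 5×5 + 1×1 + 2×1 + 4×1 = 48; y[4] = 4×1 + 5×4 + 1×5 + 2×1 + 4×1 = 35. Result: [27, 38, 44, 48, 35]

[27, 38, 44, 48, 35]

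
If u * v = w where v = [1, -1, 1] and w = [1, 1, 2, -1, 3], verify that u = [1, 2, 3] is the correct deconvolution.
Forward-compute [1, 2, 3] * [1, -1, 1]: w[0] = 1×1 = 1; w[1] = 1×-1 + 2×1 = 1; w[2] = 1×1 + 2×-1 + 3×1 = 2; w[3] = 2×1 + 3×-1 = -1; w[4] = 3×1 = 3 → [1, 1, 2, -1, 3]. Matches given w = [1, 1, 2, -1, 3], so verified.

Verified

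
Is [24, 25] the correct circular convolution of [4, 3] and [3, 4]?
Recompute circular convolution of [4, 3] and [3, 4]: y[0] = 4×3 + 3×4 = 24; y[1] = 4×4 + 3×3 = 25 → [24, 25]. Given [24, 25] matches, so answer: Yes

Yes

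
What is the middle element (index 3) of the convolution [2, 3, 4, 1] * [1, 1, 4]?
Use y[k] = Σ_i a[i]·b[k-i] at k=3. y[3] = 3×4 + 4×1 + 1×1 = 17

17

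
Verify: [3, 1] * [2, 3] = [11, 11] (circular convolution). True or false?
Recompute circular convolution of [3, 1] and [2, 3]: y[0] = 3×2 + 1×3 = 9; y[1] = 3×3 + 1×2 = 11 → [9, 11]. Compare to given [11, 11]: they differ at index 0: given 11, correct 9, so answer: No

No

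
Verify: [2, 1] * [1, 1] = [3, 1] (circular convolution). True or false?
Recompute circular convolution of [2, 1] and [1, 1]: y[0] = 2×1 + 1×1 = 3; y[1] = 2×1 + 1×1 = 3 → [3, 3]. Compare to given [3, 1]: they differ at index 1: given 1, correct 3, so answer: No

No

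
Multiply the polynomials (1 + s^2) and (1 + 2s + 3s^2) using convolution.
Ascending coefficients: a = [1, 0, 1], b = [1, 2, 3]. c[0] = 1×1 = 1; c[1] = 1×2 + 0×1 = 2; c[2] = 1×3 + 0×2 + 1×1 = 4; c[3] = 0×3 + 1×2 = 2; c[4] = 1×3 = 3. Result coefficients: [1, 2, 4, 2, 3] → 1 + 2s + 4s^2 + 2s^3 + 3s^4

1 + 2s + 4s^2 + 2s^3 + 3s^4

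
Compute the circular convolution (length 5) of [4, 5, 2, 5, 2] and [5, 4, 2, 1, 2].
Use y[k] = Σ_j a[j]·b[(k-j) mod 5]. y[0] = 4×5 + 5×2 + 2×1 + 5×2 + 2×4 = 50; y[1] = 4×4 + 5×5 + 2×2 + 5×1 + 2×2 = 54; y[2] = 4×2 + 5×4 + 2×5 + 5×2 + 2×1 = 50; y[3] = 4×1 + 5×2 + 2×4 + 5×5 + 2×2 = 51; y[4] = 4×2 + 5×1 + 2×2 + 5×4 + 2×5 = 47. Result: [50, 54, 50, 51, 47]

[50, 54, 50, 51, 47]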